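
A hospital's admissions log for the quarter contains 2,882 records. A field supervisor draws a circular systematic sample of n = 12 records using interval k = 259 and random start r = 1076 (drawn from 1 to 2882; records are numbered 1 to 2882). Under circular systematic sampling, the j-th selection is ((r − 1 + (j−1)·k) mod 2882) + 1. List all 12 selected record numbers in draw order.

1076, 1335, 1594, 1853, 2112, 2371, 2630, 7, 266, 525, 784, 1043

Selection 1: 1076
Selection 2: 1076 + 259 = 1335
Selection 3: 1335 + 259 = 1594
Selection 4: 1594 + 259 = 1853
Selection 5: 1853 + 259 = 2112
Selection 6: 2112 + 259 = 2371
Selection 7: 2371 + 259 = 2630
Selection 8: 2630 + 259 = 2889 → 2889 − 2882 = 7
Selection 9: 7 + 259 = 266
Selection 10: 266 + 259 = 525
Selection 11: 525 + 259 = 784
Selection 12: 784 + 259 = 1043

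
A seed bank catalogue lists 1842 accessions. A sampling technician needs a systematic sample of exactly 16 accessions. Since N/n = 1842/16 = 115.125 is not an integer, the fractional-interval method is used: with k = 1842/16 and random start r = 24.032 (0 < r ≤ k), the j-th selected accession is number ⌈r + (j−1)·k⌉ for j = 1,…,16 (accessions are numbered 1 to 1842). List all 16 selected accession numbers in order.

j=1: r + 0k = 24.032 → ⌈·⌉ = 25
j=2: r + 1k = 139.157 → ⌈·⌉ = 140
j=3: r + 2k = 254.282 → ⌈·⌉ = 255
j=4: r + 3k = 369.407 → ⌈·⌉ = 370
j=5: r + 4k = 484.532 → ⌈·⌉ = 485
j=6: r + 5k = 599.657 → ⌈·⌉ = 600
j=7: r + 6k = 714.782 → ⌈·⌉ = 715
j=8: r + 7k = 829.907 → ⌈·⌉ = 830
j=9: r + 8k = 945.032 → ⌈·⌉ = 946
j=10: r + 9k = 1060.157 → ⌈·⌉ = 1061
j=11: r + 10k = 1175.282 → ⌈·⌉ = 1176
j=12: r + 11k = 1290.407 → ⌈·⌉ = 1291
j=13: r + 12k = 1405.532 → ⌈·⌉ = 1406
j=14: r + 13k = 1520.657 → ⌈·⌉ = 1521
j=15: r + 14k = 1635.782 → ⌈·⌉ = 1636
j=16: r + 15k = 1750.907 → ⌈·⌉ = 1751

25, 140, 255, 370, 485, 600, 715, 830, 946, 1061, 1176, 1291, 1406, 1521, 1636, 1751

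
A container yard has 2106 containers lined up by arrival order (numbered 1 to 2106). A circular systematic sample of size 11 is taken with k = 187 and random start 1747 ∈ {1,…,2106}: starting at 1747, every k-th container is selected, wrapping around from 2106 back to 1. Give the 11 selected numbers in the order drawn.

1747, 1934, 15, 202, 389, 576, 763, 950, 1137, 1324, 1511

Selection 1: 1747
Selection 2: 1747 + 187 = 1934
Selection 3: 1934 + 187 = 2121 → 2121 − 2106 = 15
Selection 4: 15 + 187 = 202
Selection 5: 202 + 187 = 389
Selection 6: 389 + 187 = 576
Selection 7: 576 + 187 = 763
Selection 8: 763 + 187 = 950
Selection 9: 950 + 187 = 1137
Selection 10: 1137 + 187 = 1324
Selection 11: 1324 + 187 = 1511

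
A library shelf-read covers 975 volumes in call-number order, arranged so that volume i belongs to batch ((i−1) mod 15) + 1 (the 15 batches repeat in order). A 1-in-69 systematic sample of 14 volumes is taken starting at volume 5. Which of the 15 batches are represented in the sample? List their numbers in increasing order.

2, 5, 8, 11, 14

Consecutive selections differ by k = 69, so their batch numbers differ by 69 mod 15 = 9.
gcd(69, 15) = 3, so the sample visits 15/3 = 5 distinct residues mod 15.
Start 5 is batch 5; the batches hit are 2, 5, 8, 11, 14.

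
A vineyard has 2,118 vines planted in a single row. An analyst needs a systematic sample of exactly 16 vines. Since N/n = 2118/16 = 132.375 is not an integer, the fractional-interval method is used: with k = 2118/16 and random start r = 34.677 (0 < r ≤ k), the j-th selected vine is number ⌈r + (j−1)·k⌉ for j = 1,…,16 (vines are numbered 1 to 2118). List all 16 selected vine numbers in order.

j=1: r + 0k = 34.677 → ⌈·⌉ = 35
j=2: r + 1k = 167.052 → ⌈·⌉ = 168
j=3: r + 2k = 299.427 → ⌈·⌉ = 300
j=4: r + 3k = 431.802 → ⌈·⌉ = 432
j=5: r + 4k = 564.177 → ⌈·⌉ = 565
j=6: r + 5k = 696.552 → ⌈·⌉ = 697
j=7: r + 6k = 828.927 → ⌈·⌉ = 829
j=8: r + 7k = 961.302 → ⌈·⌉ = 962
j=9: r + 8k = 1093.677 → ⌈·⌉ = 1094
j=10: r + 9k = 1226.052 → ⌈·⌉ = 1227
j=11: r + 10k = 1358.427 → ⌈·⌉ = 1359
j=12: r + 11k = 1490.802 → ⌈·⌉ = 1491
j=13: r + 12k = 1623.177 → ⌈·⌉ = 1624
j=14: r + 13k = 1755.552 → ⌈·⌉ = 1756
j=15: r + 14k = 1887.927 → ⌈·⌉ = 1888
j=16: r + 15k = 2020.302 → ⌈·⌉ = 2021

35, 168, 300, 432, 565, 697, 829, 962, 1094, 1227, 1359, 1491, 1624, 1756, 1888, 2021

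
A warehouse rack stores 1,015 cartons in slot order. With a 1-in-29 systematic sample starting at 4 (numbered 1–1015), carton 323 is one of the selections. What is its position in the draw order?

k = 29
position = (323 − 4)/29 + 1 = 319/29 + 1 = 11 + 1 = 12

12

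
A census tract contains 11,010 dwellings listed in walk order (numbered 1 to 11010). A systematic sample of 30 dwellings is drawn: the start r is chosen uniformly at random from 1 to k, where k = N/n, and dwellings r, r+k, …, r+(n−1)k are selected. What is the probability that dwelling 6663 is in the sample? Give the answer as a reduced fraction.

k = 11010/30 = 367.
Dwelling 6663 is selected iff r ≡ 6663 (mod 367); exactly one such r in {1,…,367}.
Inclusion probability = 1/367.

1/367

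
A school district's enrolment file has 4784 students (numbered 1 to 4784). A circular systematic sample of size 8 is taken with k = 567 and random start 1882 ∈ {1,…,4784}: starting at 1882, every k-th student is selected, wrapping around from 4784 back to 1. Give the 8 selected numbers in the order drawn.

1882, 2449, 3016, 3583, 4150, 4717, 500, 1067

Selection 1: 1882
Selection 2: 1882 + 567 = 2449
Selection 3: 2449 + 567 = 3016
Selection 4: 3016 + 567 = 3583
Selection 5: 3583 + 567 = 4150
Selection 6: 4150 + 567 = 4717
Selection 7: 4717 + 567 = 5284 → 5284 − 4784 = 500
Selection 8: 500 + 567 = 1067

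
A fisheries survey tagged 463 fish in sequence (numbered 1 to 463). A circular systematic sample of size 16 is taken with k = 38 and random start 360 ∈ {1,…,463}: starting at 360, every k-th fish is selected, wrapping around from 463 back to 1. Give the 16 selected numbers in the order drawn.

Selection 1: 360
Selection 2: 360 + 38 = 398
Selection 3: 398 + 38 = 436
Selection 4: 436 + 38 = 474 → 474 − 463 = 11
Selection 5: 11 + 38 = 49
Selection 6: 49 + 38 = 87
Selection 7: 87 + 38 = 125
Selection 8: 125 + 38 = 163
Selection 9: 163 + 38 = 201
Selection 10: 201 + 38 = 239
Selection 11: 239 + 38 = 277
Selection 12: 277 + 38 = 315
Selection 13: 315 + 38 = 353
Selection 14: 353 + 38 = 391
Selection 15: 391 + 38 = 429
Selection 16: 429 + 38 = 467 → 467 − 463 = 4

360, 398, 436, 11, 49, 87, 125, 163, 201, 239, 277, 315, 353, 391, 429, 4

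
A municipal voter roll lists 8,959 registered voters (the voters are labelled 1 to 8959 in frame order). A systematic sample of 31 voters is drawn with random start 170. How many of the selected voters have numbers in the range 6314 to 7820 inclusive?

k = 8959/31 = 289
First selection ≥ 6314: 170 + ⌈(6314−170)/289⌉·289 = 170 + 22×289 = 6528
Last selection ≤ 7820: 170 + ⌊(7820−170)/289⌋·289 = 170 + 26×289 = 7684
Count = 26 − 22 + 1 = 5

5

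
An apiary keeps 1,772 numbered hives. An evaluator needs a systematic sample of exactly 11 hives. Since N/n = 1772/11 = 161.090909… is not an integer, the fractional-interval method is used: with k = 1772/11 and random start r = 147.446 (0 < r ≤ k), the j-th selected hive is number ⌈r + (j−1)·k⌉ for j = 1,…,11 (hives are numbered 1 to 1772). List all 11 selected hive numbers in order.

148, 309, 470, 631, 792, 953, 1114, 1276, 1437, 1598, 1759

j=1: r + 0k = 147.446 → ⌈·⌉ = 148
j=2: r + 1k = 308.536909… → ⌈·⌉ = 309
j=3: r + 2k = 469.627818… → ⌈·⌉ = 470
j=4: r + 3k = 630.718727… → ⌈·⌉ = 631
j=5: r + 4k = 791.809636… → ⌈·⌉ = 792
j=6: r + 5k = 952.900545… → ⌈·⌉ = 953
j=7: r + 6k = 1113.991454… → ⌈·⌉ = 1114
j=8: r + 7k = 1275.082363… → ⌈·⌉ = 1276
j=9: r + 8k = 1436.173272… → ⌈·⌉ = 1437
j=10: r + 9k = 1597.264181… → ⌈·⌉ = 1598
j=11: r + 10k = 1758.355090… → ⌈·⌉ = 1759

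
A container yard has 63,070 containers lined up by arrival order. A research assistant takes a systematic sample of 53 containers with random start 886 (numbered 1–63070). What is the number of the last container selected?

62766

k = 63070/53 = 1190
53rd selection = r + (53−1)·k = 886 + 52×1190 = 886 + 61880 = 62766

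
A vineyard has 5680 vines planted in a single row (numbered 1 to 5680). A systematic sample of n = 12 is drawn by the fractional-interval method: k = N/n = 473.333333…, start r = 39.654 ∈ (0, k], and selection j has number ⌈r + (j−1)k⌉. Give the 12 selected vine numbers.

j=1: r + 0k = 39.654 → ⌈·⌉ = 40
j=2: r + 1k = 512.987333… → ⌈·⌉ = 513
j=3: r + 2k = 986.320666… → ⌈·⌉ = 987
j=4: r + 3k = 1459.654 → ⌈·⌉ = 1460
j=5: r + 4k = 1932.987333… → ⌈·⌉ = 1933
j=6: r + 5k = 2406.320666… → ⌈·⌉ = 2407
j=7: r + 6k = 2879.654 → ⌈·⌉ = 2880
j=8: r + 7k = 3352.987333… → ⌈·⌉ = 3353
j=9: r + 8k = 3826.320666… → ⌈·⌉ = 3827
j=10: r + 9k = 4299.654 → ⌈·⌉ = 4300
j=11: r + 10k = 4772.987333… → ⌈·⌉ = 4773
j=12: r + 11k = 5246.320666… → ⌈·⌉ = 5247

40, 513, 987, 1460, 1933, 2407, 2880, 3353, 3827, 4300, 4773, 5247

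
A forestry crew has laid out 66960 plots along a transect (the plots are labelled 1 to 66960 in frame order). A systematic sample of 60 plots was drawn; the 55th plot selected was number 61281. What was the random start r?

1017

k = 66960/60 = 1116
r = 61281 − (55−1)×1116 = 61281 − 60264 = 1017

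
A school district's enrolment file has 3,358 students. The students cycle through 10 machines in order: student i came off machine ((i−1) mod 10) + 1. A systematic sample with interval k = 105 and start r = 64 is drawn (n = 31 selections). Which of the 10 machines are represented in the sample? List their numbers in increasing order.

Consecutive selections differ by k = 105, so their machine numbers differ by 105 mod 10 = 5.
gcd(105, 10) = 5, so the sample visits 10/5 = 2 distinct residues mod 10.
Start 64 is machine 4; the machines hit are 4, 9.

4, 9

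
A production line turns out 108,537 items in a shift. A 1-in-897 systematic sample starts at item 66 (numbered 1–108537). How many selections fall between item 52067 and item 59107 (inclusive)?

k = 897
First selection ≥ 52067: 66 + ⌈(52067−66)/897⌉·897 = 66 + 58×897 = 52092
Last selection ≤ 59107: 66 + ⌊(59107−66)/897⌋·897 = 66 + 65×897 = 58371
Count = 65 − 58 + 1 = 8

8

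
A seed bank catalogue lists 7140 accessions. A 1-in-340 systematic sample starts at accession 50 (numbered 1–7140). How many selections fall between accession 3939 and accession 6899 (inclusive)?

k = 340
First selection ≥ 3939: 50 + ⌈(3939−50)/340⌉·340 = 50 + 12×340 = 4130
Last selection ≤ 6899: 50 + ⌊(6899−50)/340⌋·340 = 50 + 20×340 = 6850
Count = 20 − 12 + 1 = 9

9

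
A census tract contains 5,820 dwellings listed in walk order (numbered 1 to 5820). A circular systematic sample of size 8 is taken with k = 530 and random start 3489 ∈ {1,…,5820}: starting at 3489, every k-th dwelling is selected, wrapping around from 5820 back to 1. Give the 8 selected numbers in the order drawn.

3489, 4019, 4549, 5079, 5609, 319, 849, 1379

Selection 1: 3489
Selection 2: 3489 + 530 = 4019
Selection 3: 4019 + 530 = 4549
Selection 4: 4549 + 530 = 5079
Selection 5: 5079 + 530 = 5609
Selection 6: 5609 + 530 = 6139 → 6139 − 5820 = 319
Selection 7: 319 + 530 = 849
Selection 8: 849 + 530 = 1379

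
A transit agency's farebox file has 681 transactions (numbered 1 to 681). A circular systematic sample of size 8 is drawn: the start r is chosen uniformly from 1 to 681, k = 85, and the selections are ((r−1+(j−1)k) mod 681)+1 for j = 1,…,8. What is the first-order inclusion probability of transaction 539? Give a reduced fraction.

8/681

For each position j, as r ranges over 1…681 the j-th selection hits every transaction exactly once, so transaction 539 is selected for exactly 8 of the 681 starts.
Inclusion probability = 8/681.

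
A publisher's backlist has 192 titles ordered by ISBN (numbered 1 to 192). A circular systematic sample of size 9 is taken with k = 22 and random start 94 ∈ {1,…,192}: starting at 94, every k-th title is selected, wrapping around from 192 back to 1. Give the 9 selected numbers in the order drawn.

94, 116, 138, 160, 182, 12, 34, 56, 78

Selection 1: 94
Selection 2: 94 + 22 = 116
Selection 3: 116 + 22 = 138
Selection 4: 138 + 22 = 160
Selection 5: 160 + 22 = 182
Selection 6: 182 + 22 = 204 → 204 − 192 = 12
Selection 7: 12 + 22 = 34
Selection 8: 34 + 22 = 56
Selection 9: 56 + 22 = 78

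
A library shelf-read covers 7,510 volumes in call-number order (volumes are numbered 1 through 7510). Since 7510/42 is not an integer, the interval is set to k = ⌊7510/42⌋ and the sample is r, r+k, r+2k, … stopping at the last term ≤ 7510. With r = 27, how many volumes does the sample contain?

k = ⌊7510/42⌋ = 178
Achieved size = ⌊(7510 − 27)/178⌋ + 1 = ⌊7483/178⌋ + 1 = 42 + 1 = 43
(last selection: 27 + 42×178 = 7503 ≤ 7510; next would be 7681 > 7510)

43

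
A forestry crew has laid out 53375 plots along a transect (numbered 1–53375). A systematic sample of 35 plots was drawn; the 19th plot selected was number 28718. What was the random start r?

k = 53375/35 = 1525
r = 28718 − (19−1)×1525 = 28718 − 27450 = 1268

1268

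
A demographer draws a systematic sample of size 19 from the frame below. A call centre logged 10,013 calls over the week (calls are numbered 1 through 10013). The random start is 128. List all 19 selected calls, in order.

128, 655, 1182, 1709, 2236, 2763, 3290, 3817, 4344, 4871, 5398, 5925, 6452, 6979, 7506, 8033, 8560, 9087, 9614

k = N/n = 10013/19 = 527
call 1: 128
call 2: 128 + 527 = 655
call 3: 655 + 527 = 1182
call 4: 1182 + 527 = 1709
call 5: 1709 + 527 = 2236
call 6: 2236 + 527 = 2763
call 7: 2763 + 527 = 3290
call 8: 3290 + 527 = 3817
call 9: 3817 + 527 = 4344
call 10: 4344 + 527 = 4871
call 11: 4871 + 527 = 5398
call 12: 5398 + 527 = 5925
call 13: 5925 + 527 = 6452
call 14: 6452 + 527 = 6979
call 15: 6979 + 527 = 7506
call 16: 7506 + 527 = 8033
call 17: 8033 + 527 = 8560
call 18: 8560 + 527 = 9087
call 19: 9087 + 527 = 9614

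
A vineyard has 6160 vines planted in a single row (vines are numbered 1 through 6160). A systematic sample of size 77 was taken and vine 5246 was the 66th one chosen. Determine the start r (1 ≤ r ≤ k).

46

k = 6160/77 = 80
r = 5246 − (66−1)×80 = 5246 − 5200 = 46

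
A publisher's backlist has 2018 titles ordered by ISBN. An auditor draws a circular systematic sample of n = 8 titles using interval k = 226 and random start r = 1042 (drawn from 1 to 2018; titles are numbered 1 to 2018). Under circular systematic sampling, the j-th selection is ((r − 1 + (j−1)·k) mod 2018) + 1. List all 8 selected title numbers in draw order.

Selection 1: 1042
Selection 2: 1042 + 226 = 1268
Selection 3: 1268 + 226 = 1494
Selection 4: 1494 + 226 = 1720
Selection 5: 1720 + 226 = 1946
Selection 6: 1946 + 226 = 2172 → 2172 − 2018 = 154
Selection 7: 154 + 226 = 380
Selection 8: 380 + 226 = 606

1042, 1268, 1494, 1720, 1946, 154, 380, 606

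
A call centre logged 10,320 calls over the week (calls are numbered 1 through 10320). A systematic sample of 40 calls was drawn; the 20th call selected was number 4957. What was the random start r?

k = 10320/40 = 258
r = 4957 − (20−1)×258 = 4957 − 4902 = 55

55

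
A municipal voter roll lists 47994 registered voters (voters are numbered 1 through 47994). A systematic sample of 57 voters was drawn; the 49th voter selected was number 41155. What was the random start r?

739

k = 47994/57 = 842
r = 41155 − (49−1)×842 = 41155 − 40416 = 739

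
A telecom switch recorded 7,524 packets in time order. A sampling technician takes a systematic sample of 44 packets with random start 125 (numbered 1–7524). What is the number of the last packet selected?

7478

k = 7524/44 = 171
44th selection = r + (44−1)·k = 125 + 43×171 = 125 + 7353 = 7478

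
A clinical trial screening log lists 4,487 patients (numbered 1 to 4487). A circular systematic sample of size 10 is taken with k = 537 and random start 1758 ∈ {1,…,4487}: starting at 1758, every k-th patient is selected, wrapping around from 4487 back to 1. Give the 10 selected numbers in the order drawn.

Selection 1: 1758
Selection 2: 1758 + 537 = 2295
Selection 3: 2295 + 537 = 2832
Selection 4: 2832 + 537 = 3369
Selection 5: 3369 + 537 = 3906
Selection 6: 3906 + 537 = 4443
Selection 7: 4443 + 537 = 4980 → 4980 − 4487 = 493
Selection 8: 493 + 537 = 1030
Selection 9: 1030 + 537 = 1567
Selection 10: 1567 + 537 = 2104

1758, 2295, 2832, 3369, 3906, 4443, 493, 1030, 1567, 2104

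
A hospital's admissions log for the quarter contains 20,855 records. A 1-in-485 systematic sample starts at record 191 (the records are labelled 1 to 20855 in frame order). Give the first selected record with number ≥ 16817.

k = 485
Steps past start: ⌈(16817 − 191)/485⌉ = ⌈16626/485⌉ = 35
Selected record: 191 + 35×485 = 17166

17166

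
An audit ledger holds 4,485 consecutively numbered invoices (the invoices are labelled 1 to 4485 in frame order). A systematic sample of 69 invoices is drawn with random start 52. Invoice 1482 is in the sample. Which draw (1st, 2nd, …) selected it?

23

k = 4485/69 = 65
position = (1482 − 52)/65 + 1 = 1430/65 + 1 = 22 + 1 = 23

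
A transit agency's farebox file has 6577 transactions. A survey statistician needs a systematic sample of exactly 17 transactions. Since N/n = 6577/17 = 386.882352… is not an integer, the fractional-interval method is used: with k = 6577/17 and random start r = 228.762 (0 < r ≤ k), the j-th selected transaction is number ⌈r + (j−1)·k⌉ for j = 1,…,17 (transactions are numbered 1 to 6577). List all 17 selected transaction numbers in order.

229, 616, 1003, 1390, 1777, 2164, 2551, 2937, 3324, 3711, 4098, 4485, 4872, 5259, 5646, 6032, 6419

j=1: r + 0k = 228.762 → ⌈·⌉ = 229
j=2: r + 1k = 615.644352… → ⌈·⌉ = 616
j=3: r + 2k = 1002.526705… → ⌈·⌉ = 1003
j=4: r + 3k = 1389.409058… → ⌈·⌉ = 1390
j=5: r + 4k = 1776.291411… → ⌈·⌉ = 1777
j=6: r + 5k = 2163.173764… → ⌈·⌉ = 2164
j=7: r + 6k = 2550.056117… → ⌈·⌉ = 2551
j=8: r + 7k = 2936.938470… → ⌈·⌉ = 2937
j=9: r + 8k = 3323.820823… → ⌈·⌉ = 3324
j=10: r + 9k = 3710.703176… → ⌈·⌉ = 3711
j=11: r + 10k = 4097.585529… → ⌈·⌉ = 4098
j=12: r + 11k = 4484.467882… → ⌈·⌉ = 4485
j=13: r + 12k = 4871.350235… → ⌈·⌉ = 4872
j=14: r + 13k = 5258.232588… → ⌈·⌉ = 5259
j=15: r + 14k = 5645.114941… → ⌈·⌉ = 5646
j=16: r + 15k = 6031.997294… → ⌈·⌉ = 6032
j=17: r + 16k = 6418.879647… → ⌈·⌉ = 6419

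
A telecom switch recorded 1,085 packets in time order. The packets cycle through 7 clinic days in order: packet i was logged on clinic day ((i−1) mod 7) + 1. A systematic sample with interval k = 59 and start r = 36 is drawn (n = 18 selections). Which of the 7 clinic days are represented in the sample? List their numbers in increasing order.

1, 2, 3, 4, 5, 6, 7

Consecutive selections differ by k = 59, so their clinic day numbers differ by 59 mod 7 = 3.
gcd(59, 7) = 1, so the sample visits 7/1 = 7 distinct residues mod 7.
Start 36 is clinic day 1; the clinic days hit are 1, 2, 3, 4, 5, 6, 7.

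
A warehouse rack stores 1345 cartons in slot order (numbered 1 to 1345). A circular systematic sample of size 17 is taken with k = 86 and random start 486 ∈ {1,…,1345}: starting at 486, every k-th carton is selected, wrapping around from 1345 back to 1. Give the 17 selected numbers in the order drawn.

486, 572, 658, 744, 830, 916, 1002, 1088, 1174, 1260, 1, 87, 173, 259, 345, 431, 517

Selection 1: 486
Selection 2: 486 + 86 = 572
Selection 3: 572 + 86 = 658
Selection 4: 658 + 86 = 744
Selection 5: 744 + 86 = 830
Selection 6: 830 + 86 = 916
Selection 7: 916 + 86 = 1002
Selection 8: 1002 + 86 = 1088
Selection 9: 1088 + 86 = 1174
Selection 10: 1174 + 86 = 1260
Selection 11: 1260 + 86 = 1346 → 1346 − 1345 = 1
Selection 12: 1 + 86 = 87
Selection 13: 87 + 86 = 173
Selection 14: 173 + 86 = 259
Selection 15: 259 + 86 = 345
Selection 16: 345 + 86 = 431
Selection 17: 431 + 86 = 517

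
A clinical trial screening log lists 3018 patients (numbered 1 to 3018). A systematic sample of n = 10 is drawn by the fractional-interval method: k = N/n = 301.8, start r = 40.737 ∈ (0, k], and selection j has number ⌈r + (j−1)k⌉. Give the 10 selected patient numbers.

41, 343, 645, 947, 1248, 1550, 1852, 2154, 2456, 2757

j=1: r + 0k = 40.737 → ⌈·⌉ = 41
j=2: r + 1k = 342.537 → ⌈·⌉ = 343
j=3: r + 2k = 644.337 → ⌈·⌉ = 645
j=4: r + 3k = 946.137 → ⌈·⌉ = 947
j=5: r + 4k = 1247.937 → ⌈·⌉ = 1248
j=6: r + 5k = 1549.737 → ⌈·⌉ = 1550
j=7: r + 6k = 1851.537 → ⌈·⌉ = 1852
j=8: r + 7k = 2153.337 → ⌈·⌉ = 2154
j=9: r + 8k = 2455.137 → ⌈·⌉ = 2456
j=10: r + 9k = 2756.937 → ⌈·⌉ = 2757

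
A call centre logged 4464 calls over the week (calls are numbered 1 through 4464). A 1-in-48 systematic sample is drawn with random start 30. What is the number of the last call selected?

4446

k = 48
93rd selection = r + (93−1)·k = 30 + 92×48 = 30 + 4416 = 4446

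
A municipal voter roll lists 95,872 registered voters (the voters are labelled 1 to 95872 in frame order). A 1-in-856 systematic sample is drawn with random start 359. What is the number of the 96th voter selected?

k = 856
96th selection = r + (96−1)·k = 359 + 95×856 = 359 + 81320 = 81679

81679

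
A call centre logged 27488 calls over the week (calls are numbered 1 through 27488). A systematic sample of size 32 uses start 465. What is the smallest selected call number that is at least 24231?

k = 27488/32 = 859
Steps past start: ⌈(24231 − 465)/859⌉ = ⌈23766/859⌉ = 28
Selected call: 465 + 28×859 = 24517

24517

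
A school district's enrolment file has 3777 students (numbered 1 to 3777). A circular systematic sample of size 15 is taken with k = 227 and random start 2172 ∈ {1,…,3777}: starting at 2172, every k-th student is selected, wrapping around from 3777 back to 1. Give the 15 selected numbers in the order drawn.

2172, 2399, 2626, 2853, 3080, 3307, 3534, 3761, 211, 438, 665, 892, 1119, 1346, 1573

Selection 1: 2172
Selection 2: 2172 + 227 = 2399
Selection 3: 2399 + 227 = 2626
Selection 4: 2626 + 227 = 2853
Selection 5: 2853 + 227 = 3080
Selection 6: 3080 + 227 = 3307
Selection 7: 3307 + 227 = 3534
Selection 8: 3534 + 227 = 3761
Selection 9: 3761 + 227 = 3988 → 3988 − 3777 = 211
Selection 10: 211 + 227 = 438
Selection 11: 438 + 227 = 665
Selection 12: 665 + 227 = 892
Selection 13: 892 + 227 = 1119
Selection 14: 1119 + 227 = 1346
Selection 15: 1346 + 227 = 1573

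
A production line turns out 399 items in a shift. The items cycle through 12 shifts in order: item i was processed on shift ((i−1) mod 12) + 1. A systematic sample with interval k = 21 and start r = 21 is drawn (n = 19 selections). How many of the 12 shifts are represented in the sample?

4

Consecutive selections differ by k = 21, so their shift numbers differ by 21 mod 12 = 9.
gcd(21, 12) = 3, so the sample visits 12/3 = 4 distinct residues mod 12.
Start 21 is shift 9; the shifts hit are 3, 6, 9, 12.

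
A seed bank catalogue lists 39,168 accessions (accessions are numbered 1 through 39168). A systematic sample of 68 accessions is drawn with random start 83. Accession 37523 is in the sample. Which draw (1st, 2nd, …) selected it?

66

k = 39168/68 = 576
position = (37523 − 83)/576 + 1 = 37440/576 + 1 = 65 + 1 = 66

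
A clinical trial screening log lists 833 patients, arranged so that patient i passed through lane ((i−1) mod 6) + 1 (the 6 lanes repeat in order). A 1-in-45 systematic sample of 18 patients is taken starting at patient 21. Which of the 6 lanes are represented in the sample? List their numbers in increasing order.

Consecutive selections differ by k = 45, so their lane numbers differ by 45 mod 6 = 3.
gcd(45, 6) = 3, so the sample visits 6/3 = 2 distinct residues mod 6.
Start 21 is lane 3; the lanes hit are 3, 6.

3, 6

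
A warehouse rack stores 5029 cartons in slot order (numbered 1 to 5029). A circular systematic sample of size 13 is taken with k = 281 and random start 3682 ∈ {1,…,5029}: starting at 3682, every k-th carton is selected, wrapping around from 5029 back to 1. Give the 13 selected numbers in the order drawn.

3682, 3963, 4244, 4525, 4806, 58, 339, 620, 901, 1182, 1463, 1744, 2025

Selection 1: 3682
Selection 2: 3682 + 281 = 3963
Selection 3: 3963 + 281 = 4244
Selection 4: 4244 + 281 = 4525
Selection 5: 4525 + 281 = 4806
Selection 6: 4806 + 281 = 5087 → 5087 − 5029 = 58
Selection 7: 58 + 281 = 339
Selection 8: 339 + 281 = 620
Selection 9: 620 + 281 = 901
Selection 10: 901 + 281 = 1182
Selection 11: 1182 + 281 = 1463
Selection 12: 1463 + 281 = 1744
Selection 13: 1744 + 281 = 2025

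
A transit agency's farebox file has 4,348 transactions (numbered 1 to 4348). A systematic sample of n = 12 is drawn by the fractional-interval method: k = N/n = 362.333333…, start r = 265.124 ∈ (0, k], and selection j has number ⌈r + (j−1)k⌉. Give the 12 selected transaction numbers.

j=1: r + 0k = 265.124 → ⌈·⌉ = 266
j=2: r + 1k = 627.457333… → ⌈·⌉ = 628
j=3: r + 2k = 989.790666… → ⌈·⌉ = 990
j=4: r + 3k = 1352.124 → ⌈·⌉ = 1353
j=5: r + 4k = 1714.457333… → ⌈·⌉ = 1715
j=6: r + 5k = 2076.790666… → ⌈·⌉ = 2077
j=7: r + 6k = 2439.124 → ⌈·⌉ = 2440
j=8: r + 7k = 2801.457333… → ⌈·⌉ = 2802
j=9: r + 8k = 3163.790666… → ⌈·⌉ = 3164
j=10: r + 9k = 3526.124 → ⌈·⌉ = 3527
j=11: r + 10k = 3888.457333… → ⌈·⌉ = 3889
j=12: r + 11k = 4250.790666… → ⌈·⌉ = 4251

266, 628, 990, 1353, 1715, 2077, 2440, 2802, 3164, 3527, 3889, 4251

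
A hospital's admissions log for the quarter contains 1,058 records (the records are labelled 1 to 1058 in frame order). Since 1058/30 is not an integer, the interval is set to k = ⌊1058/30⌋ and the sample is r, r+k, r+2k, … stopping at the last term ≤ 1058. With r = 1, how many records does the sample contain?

k = ⌊1058/30⌋ = 35
Achieved size = ⌊(1058 − 1)/35⌋ + 1 = ⌊1057/35⌋ + 1 = 30 + 1 = 31
(last selection: 1 + 30×35 = 1051 ≤ 1058; next would be 1086 > 1058)

31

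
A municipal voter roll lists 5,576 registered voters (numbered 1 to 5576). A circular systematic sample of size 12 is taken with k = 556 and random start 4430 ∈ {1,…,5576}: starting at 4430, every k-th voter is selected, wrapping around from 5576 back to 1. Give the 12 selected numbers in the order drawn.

Selection 1: 4430
Selection 2: 4430 + 556 = 4986
Selection 3: 4986 + 556 = 5542
Selection 4: 5542 + 556 = 6098 → 6098 − 5576 = 522
Selection 5: 522 + 556 = 1078
Selection 6: 1078 + 556 = 1634
Selection 7: 1634 + 556 = 2190
Selection 8: 2190 + 556 = 2746
Selection 9: 2746 + 556 = 3302
Selection 10: 3302 + 556 = 3858
Selection 11: 3858 + 556 = 4414
Selection 12: 4414 + 556 = 4970

4430, 4986, 5542, 522, 1078, 1634, 2190, 2746, 3302, 3858, 4414, 4970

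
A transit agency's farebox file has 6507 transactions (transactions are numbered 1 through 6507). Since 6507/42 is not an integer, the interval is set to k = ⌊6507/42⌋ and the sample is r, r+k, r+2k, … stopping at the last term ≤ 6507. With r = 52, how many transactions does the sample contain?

42

k = ⌊6507/42⌋ = 154
Achieved size = ⌊(6507 − 52)/154⌋ + 1 = ⌊6455/154⌋ + 1 = 41 + 1 = 42
(last selection: 52 + 41×154 = 6366 ≤ 6507; next would be 6520 > 6507)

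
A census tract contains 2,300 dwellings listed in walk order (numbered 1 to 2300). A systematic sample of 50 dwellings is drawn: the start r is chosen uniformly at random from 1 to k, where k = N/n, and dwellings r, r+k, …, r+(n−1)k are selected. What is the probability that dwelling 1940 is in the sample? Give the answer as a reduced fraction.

k = 2300/50 = 46.
Dwelling 1940 is selected iff r ≡ 1940 (mod 46); exactly one such r in {1,…,46}.
Inclusion probability = 1/46.

1/46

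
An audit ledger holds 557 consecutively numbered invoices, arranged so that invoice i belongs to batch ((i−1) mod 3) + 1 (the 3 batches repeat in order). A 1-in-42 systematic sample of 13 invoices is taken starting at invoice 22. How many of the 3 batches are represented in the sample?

Consecutive selections differ by k = 42, so their batch numbers differ by 42 mod 3 = 0.
gcd(42, 3) = 3, so the sample visits 3/3 = 1 distinct residues mod 3.
Start 22 is batch 1; the batches hit are 1.

1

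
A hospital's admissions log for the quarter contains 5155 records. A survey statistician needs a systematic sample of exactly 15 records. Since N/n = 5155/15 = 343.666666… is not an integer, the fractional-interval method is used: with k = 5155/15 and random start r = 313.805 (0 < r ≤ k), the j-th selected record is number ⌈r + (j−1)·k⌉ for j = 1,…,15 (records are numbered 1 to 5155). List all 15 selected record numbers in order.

j=1: r + 0k = 313.805 → ⌈·⌉ = 314
j=2: r + 1k = 657.471666… → ⌈·⌉ = 658
j=3: r + 2k = 1001.138333… → ⌈·⌉ = 1002
j=4: r + 3k = 1344.805 → ⌈·⌉ = 1345
j=5: r + 4k = 1688.471666… → ⌈·⌉ = 1689
j=6: r + 5k = 2032.138333… → ⌈·⌉ = 2033
j=7: r + 6k = 2375.805 → ⌈·⌉ = 2376
j=8: r + 7k = 2719.471666… → ⌈·⌉ = 2720
j=9: r + 8k = 3063.138333… → ⌈·⌉ = 3064
j=10: r + 9k = 3406.805 → ⌈·⌉ = 3407
j=11: r + 10k = 3750.471666… → ⌈·⌉ = 3751
j=12: r + 11k = 4094.138333… → ⌈·⌉ = 4095
j=13: r + 12k = 4437.805 → ⌈·⌉ = 4438
j=14: r + 13k = 4781.471666… → ⌈·⌉ = 4782
j=15: r + 14k = 5125.138333… → ⌈·⌉ = 5126

314, 658, 1002, 1345, 1689, 2033, 2376, 2720, 3064, 3407, 3751, 4095, 4438, 4782, 5126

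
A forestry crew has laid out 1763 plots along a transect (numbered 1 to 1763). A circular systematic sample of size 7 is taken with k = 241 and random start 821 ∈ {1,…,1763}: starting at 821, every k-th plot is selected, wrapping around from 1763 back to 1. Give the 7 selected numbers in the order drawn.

821, 1062, 1303, 1544, 22, 263, 504

Selection 1: 821
Selection 2: 821 + 241 = 1062
Selection 3: 1062 + 241 = 1303
Selection 4: 1303 + 241 = 1544
Selection 5: 1544 + 241 = 1785 → 1785 − 1763 = 22
Selection 6: 22 + 241 = 263
Selection 7: 263 + 241 = 504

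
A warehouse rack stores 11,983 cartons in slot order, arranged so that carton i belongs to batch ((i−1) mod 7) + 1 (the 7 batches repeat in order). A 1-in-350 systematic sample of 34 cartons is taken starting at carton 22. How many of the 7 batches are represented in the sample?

Consecutive selections differ by k = 350, so their batch numbers differ by 350 mod 7 = 0.
gcd(350, 7) = 7, so the sample visits 7/7 = 1 distinct residues mod 7.
Start 22 is batch 1; the batches hit are 1.

1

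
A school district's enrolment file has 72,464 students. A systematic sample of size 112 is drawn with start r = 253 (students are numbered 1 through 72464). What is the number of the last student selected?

72070

k = 72464/112 = 647
112th selection = r + (112−1)·k = 253 + 111×647 = 253 + 71817 = 72070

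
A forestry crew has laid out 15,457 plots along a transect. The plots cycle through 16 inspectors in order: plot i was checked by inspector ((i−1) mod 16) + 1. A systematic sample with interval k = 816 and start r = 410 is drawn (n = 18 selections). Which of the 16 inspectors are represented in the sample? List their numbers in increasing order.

Consecutive selections differ by k = 816, so their inspector numbers differ by 816 mod 16 = 0.
gcd(816, 16) = 16, so the sample visits 16/16 = 1 distinct residues mod 16.
Start 410 is inspector 10; the inspectors hit are 10.

10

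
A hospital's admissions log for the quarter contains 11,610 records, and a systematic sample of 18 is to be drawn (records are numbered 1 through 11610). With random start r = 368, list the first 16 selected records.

368, 1013, 1658, 2303, 2948, 3593, 4238, 4883, 5528, 6173, 6818, 7463, 8108, 8753, 9398, 10043

k = N/n = 11610/18 = 645
record 1: 368
record 2: 368 + 645 = 1013
record 3: 1013 + 645 = 1658
record 4: 1658 + 645 = 2303
record 5: 2303 + 645 = 2948
record 6: 2948 + 645 = 3593
record 7: 3593 + 645 = 4238
record 8: 4238 + 645 = 4883
record 9: 4883 + 645 = 5528
record 10: 5528 + 645 = 6173
record 11: 6173 + 645 = 6818
record 12: 6818 + 645 = 7463
record 13: 7463 + 645 = 8108
record 14: 8108 + 645 = 8753
record 15: 8753 + 645 = 9398
record 16: 9398 + 645 = 10043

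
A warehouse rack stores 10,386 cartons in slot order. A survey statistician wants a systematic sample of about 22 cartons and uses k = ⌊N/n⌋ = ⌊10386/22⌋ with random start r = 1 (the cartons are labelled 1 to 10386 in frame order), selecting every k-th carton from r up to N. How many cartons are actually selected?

k = ⌊10386/22⌋ = 472
Achieved size = ⌊(10386 − 1)/472⌋ + 1 = ⌊10385/472⌋ + 1 = 22 + 1 = 23
(last selection: 1 + 22×472 = 10385 ≤ 10386; next would be 10857 > 10386)

23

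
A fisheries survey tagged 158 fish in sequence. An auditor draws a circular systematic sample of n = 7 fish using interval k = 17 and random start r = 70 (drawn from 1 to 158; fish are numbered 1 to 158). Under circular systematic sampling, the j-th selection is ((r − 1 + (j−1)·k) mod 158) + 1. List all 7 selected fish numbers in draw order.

70, 87, 104, 121, 138, 155, 14

Selection 1: 70
Selection 2: 70 + 17 = 87
Selection 3: 87 + 17 = 104
Selection 4: 104 + 17 = 121
Selection 5: 121 + 17 = 138
Selection 6: 138 + 17 = 155
Selection 7: 155 + 17 = 172 → 172 − 158 = 14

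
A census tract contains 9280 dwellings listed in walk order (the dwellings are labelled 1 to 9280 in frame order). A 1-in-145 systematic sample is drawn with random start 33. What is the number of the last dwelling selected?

k = 145
64th selection = r + (64−1)·k = 33 + 63×145 = 33 + 9135 = 9168

9168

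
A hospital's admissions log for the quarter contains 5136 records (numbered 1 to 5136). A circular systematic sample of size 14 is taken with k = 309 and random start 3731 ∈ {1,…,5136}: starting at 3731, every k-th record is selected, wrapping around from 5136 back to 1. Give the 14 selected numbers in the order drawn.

3731, 4040, 4349, 4658, 4967, 140, 449, 758, 1067, 1376, 1685, 1994, 2303, 2612

Selection 1: 3731
Selection 2: 3731 + 309 = 4040
Selection 3: 4040 + 309 = 4349
Selection 4: 4349 + 309 = 4658
Selection 5: 4658 + 309 = 4967
Selection 6: 4967 + 309 = 5276 → 5276 − 5136 = 140
Selection 7: 140 + 309 = 449
Selection 8: 449 + 309 = 758
Selection 9: 758 + 309 = 1067
Selection 10: 1067 + 309 = 1376
Selection 11: 1376 + 309 = 1685
Selection 12: 1685 + 309 = 1994
Selection 13: 1994 + 309 = 2303
Selection 14: 2303 + 309 = 2612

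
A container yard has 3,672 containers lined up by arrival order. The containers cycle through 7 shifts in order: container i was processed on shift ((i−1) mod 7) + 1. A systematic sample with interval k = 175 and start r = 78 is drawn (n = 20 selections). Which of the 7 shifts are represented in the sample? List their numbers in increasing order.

1

Consecutive selections differ by k = 175, so their shift numbers differ by 175 mod 7 = 0.
gcd(175, 7) = 7, so the sample visits 7/7 = 1 distinct residues mod 7.
Start 78 is shift 1; the shifts hit are 1.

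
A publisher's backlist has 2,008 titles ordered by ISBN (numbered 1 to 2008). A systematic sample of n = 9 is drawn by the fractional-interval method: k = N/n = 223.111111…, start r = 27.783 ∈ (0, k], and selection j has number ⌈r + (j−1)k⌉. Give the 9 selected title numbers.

j=1: r + 0k = 27.783 → ⌈·⌉ = 28
j=2: r + 1k = 250.894111… → ⌈·⌉ = 251
j=3: r + 2k = 474.005222… → ⌈·⌉ = 475
j=4: r + 3k = 697.116333… → ⌈·⌉ = 698
j=5: r + 4k = 920.227444… → ⌈·⌉ = 921
j=6: r + 5k = 1143.338555… → ⌈·⌉ = 1144
j=7: r + 6k = 1366.449666… → ⌈·⌉ = 1367
j=8: r + 7k = 1589.560777… → ⌈·⌉ = 1590
j=9: r + 8k = 1812.671888… → ⌈·⌉ = 1813

28, 251, 475, 698, 921, 1144, 1367, 1590, 1813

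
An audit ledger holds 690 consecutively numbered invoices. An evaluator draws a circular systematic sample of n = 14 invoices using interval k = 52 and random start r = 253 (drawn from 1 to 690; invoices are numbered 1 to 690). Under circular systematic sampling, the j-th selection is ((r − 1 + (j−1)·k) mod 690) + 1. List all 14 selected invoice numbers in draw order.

253, 305, 357, 409, 461, 513, 565, 617, 669, 31, 83, 135, 187, 239

Selection 1: 253
Selection 2: 253 + 52 = 305
Selection 3: 305 + 52 = 357
Selection 4: 357 + 52 = 409
Selection 5: 409 + 52 = 461
Selection 6: 461 + 52 = 513
Selection 7: 513 + 52 = 565
Selection 8: 565 + 52 = 617
Selection 9: 617 + 52 = 669
Selection 10: 669 + 52 = 721 → 721 − 690 = 31
Selection 11: 31 + 52 = 83
Selection 12: 83 + 52 = 135
Selection 13: 135 + 52 = 187
Selection 14: 187 + 52 = 239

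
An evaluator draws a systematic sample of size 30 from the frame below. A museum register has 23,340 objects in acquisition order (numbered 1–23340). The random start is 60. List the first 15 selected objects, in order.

60, 838, 1616, 2394, 3172, 3950, 4728, 5506, 6284, 7062, 7840, 8618, 9396, 10174, 10952

k = N/n = 23340/30 = 778
object 1: 60
object 2: 60 + 778 = 838
object 3: 838 + 778 = 1616
object 4: 1616 + 778 = 2394
object 5: 2394 + 778 = 3172
object 6: 3172 + 778 = 3950
object 7: 3950 + 778 = 4728
object 8: 4728 + 778 = 5506
object 9: 5506 + 778 = 6284
object 10: 6284 + 778 = 7062
object 11: 7062 + 778 = 7840
object 12: 7840 + 778 = 8618
object 13: 8618 + 778 = 9396
object 14: 9396 + 778 = 10174
object 15: 10174 + 778 = 10952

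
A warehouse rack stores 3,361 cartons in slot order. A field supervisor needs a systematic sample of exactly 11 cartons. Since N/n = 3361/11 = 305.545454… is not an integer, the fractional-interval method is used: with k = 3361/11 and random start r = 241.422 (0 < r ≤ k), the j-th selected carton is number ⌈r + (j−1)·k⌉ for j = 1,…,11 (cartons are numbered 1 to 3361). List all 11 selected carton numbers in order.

j=1: r + 0k = 241.422 → ⌈·⌉ = 242
j=2: r + 1k = 546.967454… → ⌈·⌉ = 547
j=3: r + 2k = 852.512909… → ⌈·⌉ = 853
j=4: r + 3k = 1158.058363… → ⌈·⌉ = 1159
j=5: r + 4k = 1463.603818… → ⌈·⌉ = 1464
j=6: r + 5k = 1769.149272… → ⌈·⌉ = 1770
j=7: r + 6k = 2074.694727… → ⌈·⌉ = 2075
j=8: r + 7k = 2380.240181… → ⌈·⌉ = 2381
j=9: r + 8k = 2685.785636… → ⌈·⌉ = 2686
j=10: r + 9k = 2991.331090… → ⌈·⌉ = 2992
j=11: r + 10k = 3296.876545… → ⌈·⌉ = 3297

242, 547, 853, 1159, 1464, 1770, 2075, 2381, 2686, 2992, 3297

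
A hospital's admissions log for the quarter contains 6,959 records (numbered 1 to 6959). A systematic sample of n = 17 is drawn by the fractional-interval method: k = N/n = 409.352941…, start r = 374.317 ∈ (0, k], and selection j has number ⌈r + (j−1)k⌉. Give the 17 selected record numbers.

375, 784, 1194, 1603, 2012, 2422, 2831, 3240, 3650, 4059, 4468, 4878, 5287, 5696, 6106, 6515, 6924

j=1: r + 0k = 374.317 → ⌈·⌉ = 375
j=2: r + 1k = 783.669941… → ⌈·⌉ = 784
j=3: r + 2k = 1193.022882… → ⌈·⌉ = 1194
j=4: r + 3k = 1602.375823… → ⌈·⌉ = 1603
j=5: r + 4k = 2011.728764… → ⌈·⌉ = 2012
j=6: r + 5k = 2421.081705… → ⌈·⌉ = 2422
j=7: r + 6k = 2830.434647… → ⌈·⌉ = 2831
j=8: r + 7k = 3239.787588… → ⌈·⌉ = 3240
j=9: r + 8k = 3649.140529… → ⌈·⌉ = 3650
j=10: r + 9k = 4058.493470… → ⌈·⌉ = 4059
j=11: r + 10k = 4467.846411… → ⌈·⌉ = 4468
j=12: r + 11k = 4877.199352… → ⌈·⌉ = 4878
j=13: r + 12k = 5286.552294… → ⌈·⌉ = 5287
j=14: r + 13k = 5695.905235… → ⌈·⌉ = 5696
j=15: r + 14k = 6105.258176… → ⌈·⌉ = 6106
j=16: r + 15k = 6514.611117… → ⌈·⌉ = 6515
j=17: r + 16k = 6923.964058… → ⌈·⌉ = 6924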